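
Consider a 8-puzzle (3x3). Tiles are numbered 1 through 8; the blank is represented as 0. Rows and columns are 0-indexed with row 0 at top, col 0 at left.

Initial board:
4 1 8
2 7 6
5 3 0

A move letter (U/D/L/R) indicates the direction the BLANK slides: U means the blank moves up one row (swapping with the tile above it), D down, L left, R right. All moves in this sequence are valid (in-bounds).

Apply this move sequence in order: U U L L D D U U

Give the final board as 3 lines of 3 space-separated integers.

After move 1 (U):
4 1 8
2 7 0
5 3 6

After move 2 (U):
4 1 0
2 7 8
5 3 6

After move 3 (L):
4 0 1
2 7 8
5 3 6

After move 4 (L):
0 4 1
2 7 8
5 3 6

After move 5 (D):
2 4 1
0 7 8
5 3 6

After move 6 (D):
2 4 1
5 7 8
0 3 6

After move 7 (U):
2 4 1
0 7 8
5 3 6

After move 8 (U):
0 4 1
2 7 8
5 3 6

Answer: 0 4 1
2 7 8
5 3 6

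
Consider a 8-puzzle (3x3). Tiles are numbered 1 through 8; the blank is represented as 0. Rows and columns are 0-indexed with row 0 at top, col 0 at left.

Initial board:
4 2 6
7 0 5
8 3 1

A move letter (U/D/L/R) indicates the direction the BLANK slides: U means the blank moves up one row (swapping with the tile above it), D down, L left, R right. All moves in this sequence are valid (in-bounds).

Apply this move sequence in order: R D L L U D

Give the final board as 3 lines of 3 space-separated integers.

Answer: 4 2 6
7 5 1
0 8 3

Derivation:
After move 1 (R):
4 2 6
7 5 0
8 3 1

After move 2 (D):
4 2 6
7 5 1
8 3 0

After move 3 (L):
4 2 6
7 5 1
8 0 3

After move 4 (L):
4 2 6
7 5 1
0 8 3

After move 5 (U):
4 2 6
0 5 1
7 8 3

After move 6 (D):
4 2 6
7 5 1
0 8 3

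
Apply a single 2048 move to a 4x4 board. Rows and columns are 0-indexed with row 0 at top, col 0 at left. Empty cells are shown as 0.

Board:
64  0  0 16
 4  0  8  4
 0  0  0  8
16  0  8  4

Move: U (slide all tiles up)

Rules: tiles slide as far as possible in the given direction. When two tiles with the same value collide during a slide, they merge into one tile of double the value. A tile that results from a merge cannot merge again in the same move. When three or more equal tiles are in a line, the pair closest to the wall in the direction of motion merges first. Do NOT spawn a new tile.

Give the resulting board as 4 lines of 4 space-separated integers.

Answer: 64  0 16 16
 4  0  0  4
16  0  0  8
 0  0  0  4

Derivation:
Slide up:
col 0: [64, 4, 0, 16] -> [64, 4, 16, 0]
col 1: [0, 0, 0, 0] -> [0, 0, 0, 0]
col 2: [0, 8, 0, 8] -> [16, 0, 0, 0]
col 3: [16, 4, 8, 4] -> [16, 4, 8, 4]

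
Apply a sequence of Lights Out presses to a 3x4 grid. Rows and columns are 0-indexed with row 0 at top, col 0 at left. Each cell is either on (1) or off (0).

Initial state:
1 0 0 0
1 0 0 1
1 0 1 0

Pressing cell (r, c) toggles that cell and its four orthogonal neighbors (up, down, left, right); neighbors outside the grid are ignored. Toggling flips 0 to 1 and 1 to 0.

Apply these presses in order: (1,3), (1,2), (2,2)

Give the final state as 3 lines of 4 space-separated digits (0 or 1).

Answer: 1 0 1 1
1 1 1 1
1 1 1 0

Derivation:
After press 1 at (1,3):
1 0 0 1
1 0 1 0
1 0 1 1

After press 2 at (1,2):
1 0 1 1
1 1 0 1
1 0 0 1

After press 3 at (2,2):
1 0 1 1
1 1 1 1
1 1 1 0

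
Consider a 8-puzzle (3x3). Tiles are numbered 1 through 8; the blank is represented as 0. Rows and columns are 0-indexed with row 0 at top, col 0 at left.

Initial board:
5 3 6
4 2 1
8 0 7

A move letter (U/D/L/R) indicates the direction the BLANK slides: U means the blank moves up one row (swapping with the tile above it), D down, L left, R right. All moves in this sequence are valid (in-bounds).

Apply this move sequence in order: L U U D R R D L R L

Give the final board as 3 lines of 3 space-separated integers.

After move 1 (L):
5 3 6
4 2 1
0 8 7

After move 2 (U):
5 3 6
0 2 1
4 8 7

After move 3 (U):
0 3 6
5 2 1
4 8 7

After move 4 (D):
5 3 6
0 2 1
4 8 7

After move 5 (R):
5 3 6
2 0 1
4 8 7

After move 6 (R):
5 3 6
2 1 0
4 8 7

After move 7 (D):
5 3 6
2 1 7
4 8 0

After move 8 (L):
5 3 6
2 1 7
4 0 8

After move 9 (R):
5 3 6
2 1 7
4 8 0

After move 10 (L):
5 3 6
2 1 7
4 0 8

Answer: 5 3 6
2 1 7
4 0 8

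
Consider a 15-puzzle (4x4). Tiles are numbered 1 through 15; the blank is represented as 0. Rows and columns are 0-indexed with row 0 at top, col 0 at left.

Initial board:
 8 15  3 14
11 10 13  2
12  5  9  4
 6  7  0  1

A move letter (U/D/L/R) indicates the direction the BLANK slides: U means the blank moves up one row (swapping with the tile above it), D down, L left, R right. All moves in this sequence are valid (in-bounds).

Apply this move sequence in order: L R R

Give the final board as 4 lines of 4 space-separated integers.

After move 1 (L):
 8 15  3 14
11 10 13  2
12  5  9  4
 6  0  7  1

After move 2 (R):
 8 15  3 14
11 10 13  2
12  5  9  4
 6  7  0  1

After move 3 (R):
 8 15  3 14
11 10 13  2
12  5  9  4
 6  7  1  0

Answer:  8 15  3 14
11 10 13  2
12  5  9  4
 6  7  1  0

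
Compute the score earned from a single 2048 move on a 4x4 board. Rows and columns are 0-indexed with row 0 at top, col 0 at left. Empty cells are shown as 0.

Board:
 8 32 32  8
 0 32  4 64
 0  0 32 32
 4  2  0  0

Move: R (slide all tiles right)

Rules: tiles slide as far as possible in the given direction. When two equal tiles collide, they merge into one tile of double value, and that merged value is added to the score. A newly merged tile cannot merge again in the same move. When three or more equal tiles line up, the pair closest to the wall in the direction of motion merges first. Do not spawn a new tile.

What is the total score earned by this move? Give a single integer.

Slide right:
row 0: [8, 32, 32, 8] -> [0, 8, 64, 8]  score +64 (running 64)
row 1: [0, 32, 4, 64] -> [0, 32, 4, 64]  score +0 (running 64)
row 2: [0, 0, 32, 32] -> [0, 0, 0, 64]  score +64 (running 128)
row 3: [4, 2, 0, 0] -> [0, 0, 4, 2]  score +0 (running 128)
Board after move:
 0  8 64  8
 0 32  4 64
 0  0  0 64
 0  0  4  2

Answer: 128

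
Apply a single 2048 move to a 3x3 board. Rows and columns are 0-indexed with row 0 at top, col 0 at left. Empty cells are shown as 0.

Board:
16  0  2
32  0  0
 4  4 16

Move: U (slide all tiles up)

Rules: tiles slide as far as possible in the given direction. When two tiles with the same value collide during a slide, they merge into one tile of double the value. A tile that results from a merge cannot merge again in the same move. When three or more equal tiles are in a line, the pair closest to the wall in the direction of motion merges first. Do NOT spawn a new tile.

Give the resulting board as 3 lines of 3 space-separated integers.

Answer: 16  4  2
32  0 16
 4  0  0

Derivation:
Slide up:
col 0: [16, 32, 4] -> [16, 32, 4]
col 1: [0, 0, 4] -> [4, 0, 0]
col 2: [2, 0, 16] -> [2, 16, 0]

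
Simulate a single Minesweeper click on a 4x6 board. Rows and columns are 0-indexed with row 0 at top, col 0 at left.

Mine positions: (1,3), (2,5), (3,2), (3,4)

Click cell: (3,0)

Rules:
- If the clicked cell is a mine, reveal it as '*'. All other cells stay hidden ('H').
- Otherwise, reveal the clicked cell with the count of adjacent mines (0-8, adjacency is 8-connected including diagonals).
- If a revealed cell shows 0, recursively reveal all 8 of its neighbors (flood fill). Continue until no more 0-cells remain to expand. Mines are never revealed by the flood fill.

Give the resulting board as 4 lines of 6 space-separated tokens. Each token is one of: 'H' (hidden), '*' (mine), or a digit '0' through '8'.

0 0 1 H H H
0 0 1 H H H
0 1 2 H H H
0 1 H H H H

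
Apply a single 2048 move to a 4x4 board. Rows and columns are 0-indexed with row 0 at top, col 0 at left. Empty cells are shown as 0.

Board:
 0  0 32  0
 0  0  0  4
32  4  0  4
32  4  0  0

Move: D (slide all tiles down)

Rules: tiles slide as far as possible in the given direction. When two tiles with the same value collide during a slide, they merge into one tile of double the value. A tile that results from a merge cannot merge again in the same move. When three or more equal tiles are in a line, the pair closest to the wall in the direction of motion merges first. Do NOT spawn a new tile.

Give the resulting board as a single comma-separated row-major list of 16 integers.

Answer: 0, 0, 0, 0, 0, 0, 0, 0, 0, 0, 0, 0, 64, 8, 32, 8

Derivation:
Slide down:
col 0: [0, 0, 32, 32] -> [0, 0, 0, 64]
col 1: [0, 0, 4, 4] -> [0, 0, 0, 8]
col 2: [32, 0, 0, 0] -> [0, 0, 0, 32]
col 3: [0, 4, 4, 0] -> [0, 0, 0, 8]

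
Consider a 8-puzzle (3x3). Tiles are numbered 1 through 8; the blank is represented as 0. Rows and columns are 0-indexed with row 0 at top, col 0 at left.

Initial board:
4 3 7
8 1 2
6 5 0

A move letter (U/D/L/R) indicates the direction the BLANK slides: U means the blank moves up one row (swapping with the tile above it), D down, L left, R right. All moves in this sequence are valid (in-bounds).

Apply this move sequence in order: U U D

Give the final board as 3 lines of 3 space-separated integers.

After move 1 (U):
4 3 7
8 1 0
6 5 2

After move 2 (U):
4 3 0
8 1 7
6 5 2

After move 3 (D):
4 3 7
8 1 0
6 5 2

Answer: 4 3 7
8 1 0
6 5 2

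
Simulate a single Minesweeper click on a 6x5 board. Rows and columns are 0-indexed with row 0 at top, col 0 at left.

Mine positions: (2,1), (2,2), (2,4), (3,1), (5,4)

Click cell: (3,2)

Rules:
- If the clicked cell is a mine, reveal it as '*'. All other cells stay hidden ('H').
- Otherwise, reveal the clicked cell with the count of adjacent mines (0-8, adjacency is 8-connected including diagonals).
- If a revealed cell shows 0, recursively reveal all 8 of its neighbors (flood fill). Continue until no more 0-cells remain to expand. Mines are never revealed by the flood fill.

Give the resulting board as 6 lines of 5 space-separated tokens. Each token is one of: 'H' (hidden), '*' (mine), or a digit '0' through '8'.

H H H H H
H H H H H
H H H H H
H H 3 H H
H H H H H
H H H H H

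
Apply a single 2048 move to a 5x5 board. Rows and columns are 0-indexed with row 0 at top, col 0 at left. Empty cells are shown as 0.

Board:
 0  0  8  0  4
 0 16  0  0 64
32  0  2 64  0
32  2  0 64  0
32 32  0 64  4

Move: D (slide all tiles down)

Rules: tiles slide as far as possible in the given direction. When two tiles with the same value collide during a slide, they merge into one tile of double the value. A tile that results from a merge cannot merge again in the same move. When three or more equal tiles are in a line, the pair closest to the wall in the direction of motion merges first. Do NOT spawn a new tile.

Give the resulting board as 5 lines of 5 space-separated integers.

Slide down:
col 0: [0, 0, 32, 32, 32] -> [0, 0, 0, 32, 64]
col 1: [0, 16, 0, 2, 32] -> [0, 0, 16, 2, 32]
col 2: [8, 0, 2, 0, 0] -> [0, 0, 0, 8, 2]
col 3: [0, 0, 64, 64, 64] -> [0, 0, 0, 64, 128]
col 4: [4, 64, 0, 0, 4] -> [0, 0, 4, 64, 4]

Answer:   0   0   0   0   0
  0   0   0   0   0
  0  16   0   0   4
 32   2   8  64  64
 64  32   2 128   4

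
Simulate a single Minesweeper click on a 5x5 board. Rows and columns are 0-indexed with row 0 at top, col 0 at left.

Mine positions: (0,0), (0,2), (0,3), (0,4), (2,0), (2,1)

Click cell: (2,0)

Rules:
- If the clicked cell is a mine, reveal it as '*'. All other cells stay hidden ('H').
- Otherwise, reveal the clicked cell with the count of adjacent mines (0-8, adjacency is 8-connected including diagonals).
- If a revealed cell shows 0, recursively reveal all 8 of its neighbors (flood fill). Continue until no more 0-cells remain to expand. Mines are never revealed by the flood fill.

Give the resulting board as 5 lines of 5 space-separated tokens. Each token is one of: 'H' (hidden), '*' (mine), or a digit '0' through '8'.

H H H H H
H H H H H
* H H H H
H H H H H
H H H H H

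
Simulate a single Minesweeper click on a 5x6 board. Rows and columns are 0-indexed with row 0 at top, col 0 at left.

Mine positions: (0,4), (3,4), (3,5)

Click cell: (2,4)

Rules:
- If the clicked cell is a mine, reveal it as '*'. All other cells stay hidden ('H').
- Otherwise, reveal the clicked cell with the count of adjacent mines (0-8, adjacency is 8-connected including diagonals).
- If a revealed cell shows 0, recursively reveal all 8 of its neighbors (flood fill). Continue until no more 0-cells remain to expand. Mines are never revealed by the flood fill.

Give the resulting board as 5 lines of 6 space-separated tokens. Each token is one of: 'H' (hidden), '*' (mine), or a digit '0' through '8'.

H H H H H H
H H H H H H
H H H H 2 H
H H H H H H
H H H H H H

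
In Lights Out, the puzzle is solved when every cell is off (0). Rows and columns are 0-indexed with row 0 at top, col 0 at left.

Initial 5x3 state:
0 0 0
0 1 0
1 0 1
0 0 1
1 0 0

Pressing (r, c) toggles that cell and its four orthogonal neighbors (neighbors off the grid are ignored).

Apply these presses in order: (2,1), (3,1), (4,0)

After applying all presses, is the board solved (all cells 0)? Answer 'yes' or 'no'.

Answer: yes

Derivation:
After press 1 at (2,1):
0 0 0
0 0 0
0 1 0
0 1 1
1 0 0

After press 2 at (3,1):
0 0 0
0 0 0
0 0 0
1 0 0
1 1 0

After press 3 at (4,0):
0 0 0
0 0 0
0 0 0
0 0 0
0 0 0

Lights still on: 0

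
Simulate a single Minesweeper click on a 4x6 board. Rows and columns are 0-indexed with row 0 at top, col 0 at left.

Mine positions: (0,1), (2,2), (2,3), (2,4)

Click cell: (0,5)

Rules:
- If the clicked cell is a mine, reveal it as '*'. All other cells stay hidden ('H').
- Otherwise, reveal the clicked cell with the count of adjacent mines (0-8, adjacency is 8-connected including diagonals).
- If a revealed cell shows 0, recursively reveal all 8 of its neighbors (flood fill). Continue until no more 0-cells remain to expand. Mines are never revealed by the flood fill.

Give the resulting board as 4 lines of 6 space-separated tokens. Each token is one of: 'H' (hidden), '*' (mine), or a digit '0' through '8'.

H H 1 0 0 0
H H 3 3 2 1
H H H H H H
H H H H H H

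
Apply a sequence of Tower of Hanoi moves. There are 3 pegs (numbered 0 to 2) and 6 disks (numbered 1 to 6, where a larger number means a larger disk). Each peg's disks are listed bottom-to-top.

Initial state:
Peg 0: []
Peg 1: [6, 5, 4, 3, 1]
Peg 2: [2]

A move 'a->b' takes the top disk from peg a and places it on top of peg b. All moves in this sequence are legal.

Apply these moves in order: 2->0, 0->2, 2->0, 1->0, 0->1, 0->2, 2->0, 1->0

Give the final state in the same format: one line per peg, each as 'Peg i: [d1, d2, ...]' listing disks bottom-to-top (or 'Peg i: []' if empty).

Answer: Peg 0: [2, 1]
Peg 1: [6, 5, 4, 3]
Peg 2: []

Derivation:
After move 1 (2->0):
Peg 0: [2]
Peg 1: [6, 5, 4, 3, 1]
Peg 2: []

After move 2 (0->2):
Peg 0: []
Peg 1: [6, 5, 4, 3, 1]
Peg 2: [2]

After move 3 (2->0):
Peg 0: [2]
Peg 1: [6, 5, 4, 3, 1]
Peg 2: []

After move 4 (1->0):
Peg 0: [2, 1]
Peg 1: [6, 5, 4, 3]
Peg 2: []

After move 5 (0->1):
Peg 0: [2]
Peg 1: [6, 5, 4, 3, 1]
Peg 2: []

After move 6 (0->2):
Peg 0: []
Peg 1: [6, 5, 4, 3, 1]
Peg 2: [2]

After move 7 (2->0):
Peg 0: [2]
Peg 1: [6, 5, 4, 3, 1]
Peg 2: []

After move 8 (1->0):
Peg 0: [2, 1]
Peg 1: [6, 5, 4, 3]
Peg 2: []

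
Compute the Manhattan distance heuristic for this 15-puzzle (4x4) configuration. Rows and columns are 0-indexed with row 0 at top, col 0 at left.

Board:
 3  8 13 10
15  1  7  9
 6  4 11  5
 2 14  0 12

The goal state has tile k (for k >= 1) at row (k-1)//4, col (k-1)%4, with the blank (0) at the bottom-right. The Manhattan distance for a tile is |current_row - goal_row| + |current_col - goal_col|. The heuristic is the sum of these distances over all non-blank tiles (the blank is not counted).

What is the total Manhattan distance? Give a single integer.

Answer: 39

Derivation:
Tile 3: (0,0)->(0,2) = 2
Tile 8: (0,1)->(1,3) = 3
Tile 13: (0,2)->(3,0) = 5
Tile 10: (0,3)->(2,1) = 4
Tile 15: (1,0)->(3,2) = 4
Tile 1: (1,1)->(0,0) = 2
Tile 7: (1,2)->(1,2) = 0
Tile 9: (1,3)->(2,0) = 4
Tile 6: (2,0)->(1,1) = 2
Tile 4: (2,1)->(0,3) = 4
Tile 11: (2,2)->(2,2) = 0
Tile 5: (2,3)->(1,0) = 4
Tile 2: (3,0)->(0,1) = 4
Tile 14: (3,1)->(3,1) = 0
Tile 12: (3,3)->(2,3) = 1
Sum: 2 + 3 + 5 + 4 + 4 + 2 + 0 + 4 + 2 + 4 + 0 + 4 + 4 + 0 + 1 = 39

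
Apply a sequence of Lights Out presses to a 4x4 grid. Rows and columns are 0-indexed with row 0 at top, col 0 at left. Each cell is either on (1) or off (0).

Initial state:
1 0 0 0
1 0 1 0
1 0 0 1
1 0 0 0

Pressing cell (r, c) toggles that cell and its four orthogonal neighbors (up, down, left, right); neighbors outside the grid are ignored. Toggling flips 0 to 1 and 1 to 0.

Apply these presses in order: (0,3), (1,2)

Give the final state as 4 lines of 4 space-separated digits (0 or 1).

After press 1 at (0,3):
1 0 1 1
1 0 1 1
1 0 0 1
1 0 0 0

After press 2 at (1,2):
1 0 0 1
1 1 0 0
1 0 1 1
1 0 0 0

Answer: 1 0 0 1
1 1 0 0
1 0 1 1
1 0 0 0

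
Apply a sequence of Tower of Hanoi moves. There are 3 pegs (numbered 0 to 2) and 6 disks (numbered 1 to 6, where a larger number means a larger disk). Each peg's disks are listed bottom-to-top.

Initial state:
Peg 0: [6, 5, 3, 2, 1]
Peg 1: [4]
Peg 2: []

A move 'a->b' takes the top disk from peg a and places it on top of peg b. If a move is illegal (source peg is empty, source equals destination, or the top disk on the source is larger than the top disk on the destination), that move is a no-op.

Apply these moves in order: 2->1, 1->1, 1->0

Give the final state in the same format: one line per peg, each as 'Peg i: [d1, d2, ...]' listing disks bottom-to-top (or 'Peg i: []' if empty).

Answer: Peg 0: [6, 5, 3, 2, 1]
Peg 1: [4]
Peg 2: []

Derivation:
After move 1 (2->1):
Peg 0: [6, 5, 3, 2, 1]
Peg 1: [4]
Peg 2: []

After move 2 (1->1):
Peg 0: [6, 5, 3, 2, 1]
Peg 1: [4]
Peg 2: []

After move 3 (1->0):
Peg 0: [6, 5, 3, 2, 1]
Peg 1: [4]
Peg 2: []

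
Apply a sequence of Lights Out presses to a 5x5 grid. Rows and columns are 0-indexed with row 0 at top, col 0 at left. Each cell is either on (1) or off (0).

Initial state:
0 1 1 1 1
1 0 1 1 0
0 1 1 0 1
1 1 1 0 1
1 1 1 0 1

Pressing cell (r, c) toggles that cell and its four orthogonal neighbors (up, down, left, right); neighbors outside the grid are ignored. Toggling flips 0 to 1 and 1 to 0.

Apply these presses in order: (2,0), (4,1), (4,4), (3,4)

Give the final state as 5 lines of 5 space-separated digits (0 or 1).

Answer: 0 1 1 1 1
0 0 1 1 0
1 0 1 0 0
0 0 1 1 1
0 0 0 1 1

Derivation:
After press 1 at (2,0):
0 1 1 1 1
0 0 1 1 0
1 0 1 0 1
0 1 1 0 1
1 1 1 0 1

After press 2 at (4,1):
0 1 1 1 1
0 0 1 1 0
1 0 1 0 1
0 0 1 0 1
0 0 0 0 1

After press 3 at (4,4):
0 1 1 1 1
0 0 1 1 0
1 0 1 0 1
0 0 1 0 0
0 0 0 1 0

After press 4 at (3,4):
0 1 1 1 1
0 0 1 1 0
1 0 1 0 0
0 0 1 1 1
0 0 0 1 1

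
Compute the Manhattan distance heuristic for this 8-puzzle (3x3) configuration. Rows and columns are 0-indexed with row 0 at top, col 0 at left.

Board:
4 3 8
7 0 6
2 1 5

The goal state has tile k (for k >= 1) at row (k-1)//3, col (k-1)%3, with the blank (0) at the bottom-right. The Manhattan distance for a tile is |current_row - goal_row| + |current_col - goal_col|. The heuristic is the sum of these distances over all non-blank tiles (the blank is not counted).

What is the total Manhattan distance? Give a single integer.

Answer: 14

Derivation:
Tile 4: (0,0)->(1,0) = 1
Tile 3: (0,1)->(0,2) = 1
Tile 8: (0,2)->(2,1) = 3
Tile 7: (1,0)->(2,0) = 1
Tile 6: (1,2)->(1,2) = 0
Tile 2: (2,0)->(0,1) = 3
Tile 1: (2,1)->(0,0) = 3
Tile 5: (2,2)->(1,1) = 2
Sum: 1 + 1 + 3 + 1 + 0 + 3 + 3 + 2 = 14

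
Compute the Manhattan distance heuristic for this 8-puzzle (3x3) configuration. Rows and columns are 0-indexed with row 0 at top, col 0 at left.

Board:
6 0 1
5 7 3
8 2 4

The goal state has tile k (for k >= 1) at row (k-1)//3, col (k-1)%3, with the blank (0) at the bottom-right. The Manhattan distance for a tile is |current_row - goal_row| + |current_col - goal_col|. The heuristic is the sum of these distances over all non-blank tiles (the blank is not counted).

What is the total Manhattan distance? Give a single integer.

Tile 6: at (0,0), goal (1,2), distance |0-1|+|0-2| = 3
Tile 1: at (0,2), goal (0,0), distance |0-0|+|2-0| = 2
Tile 5: at (1,0), goal (1,1), distance |1-1|+|0-1| = 1
Tile 7: at (1,1), goal (2,0), distance |1-2|+|1-0| = 2
Tile 3: at (1,2), goal (0,2), distance |1-0|+|2-2| = 1
Tile 8: at (2,0), goal (2,1), distance |2-2|+|0-1| = 1
Tile 2: at (2,1), goal (0,1), distance |2-0|+|1-1| = 2
Tile 4: at (2,2), goal (1,0), distance |2-1|+|2-0| = 3
Sum: 3 + 2 + 1 + 2 + 1 + 1 + 2 + 3 = 15

Answer: 15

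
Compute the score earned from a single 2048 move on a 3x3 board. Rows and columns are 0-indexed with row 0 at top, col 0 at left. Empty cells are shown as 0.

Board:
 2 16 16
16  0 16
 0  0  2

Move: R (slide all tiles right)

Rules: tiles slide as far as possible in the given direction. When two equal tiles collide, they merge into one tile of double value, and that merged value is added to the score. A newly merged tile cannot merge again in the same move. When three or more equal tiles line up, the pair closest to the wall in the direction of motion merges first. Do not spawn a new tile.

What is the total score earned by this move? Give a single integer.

Answer: 64

Derivation:
Slide right:
row 0: [2, 16, 16] -> [0, 2, 32]  score +32 (running 32)
row 1: [16, 0, 16] -> [0, 0, 32]  score +32 (running 64)
row 2: [0, 0, 2] -> [0, 0, 2]  score +0 (running 64)
Board after move:
 0  2 32
 0  0 32
 0  0  2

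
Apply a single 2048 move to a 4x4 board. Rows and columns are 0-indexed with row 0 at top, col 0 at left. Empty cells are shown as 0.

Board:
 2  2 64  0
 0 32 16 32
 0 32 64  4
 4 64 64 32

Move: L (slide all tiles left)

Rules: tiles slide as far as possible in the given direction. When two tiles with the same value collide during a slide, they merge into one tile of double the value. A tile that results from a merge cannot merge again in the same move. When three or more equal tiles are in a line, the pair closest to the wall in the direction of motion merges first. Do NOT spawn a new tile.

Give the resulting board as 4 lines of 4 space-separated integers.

Slide left:
row 0: [2, 2, 64, 0] -> [4, 64, 0, 0]
row 1: [0, 32, 16, 32] -> [32, 16, 32, 0]
row 2: [0, 32, 64, 4] -> [32, 64, 4, 0]
row 3: [4, 64, 64, 32] -> [4, 128, 32, 0]

Answer:   4  64   0   0
 32  16  32   0
 32  64   4   0
  4 128  32   0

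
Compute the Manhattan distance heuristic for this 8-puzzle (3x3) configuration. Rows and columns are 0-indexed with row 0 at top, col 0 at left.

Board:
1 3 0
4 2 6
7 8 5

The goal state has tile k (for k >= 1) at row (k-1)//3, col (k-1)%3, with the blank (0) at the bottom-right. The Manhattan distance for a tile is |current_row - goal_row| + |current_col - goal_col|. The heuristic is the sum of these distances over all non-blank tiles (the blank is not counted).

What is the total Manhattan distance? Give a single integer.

Answer: 4

Derivation:
Tile 1: at (0,0), goal (0,0), distance |0-0|+|0-0| = 0
Tile 3: at (0,1), goal (0,2), distance |0-0|+|1-2| = 1
Tile 4: at (1,0), goal (1,0), distance |1-1|+|0-0| = 0
Tile 2: at (1,1), goal (0,1), distance |1-0|+|1-1| = 1
Tile 6: at (1,2), goal (1,2), distance |1-1|+|2-2| = 0
Tile 7: at (2,0), goal (2,0), distance |2-2|+|0-0| = 0
Tile 8: at (2,1), goal (2,1), distance |2-2|+|1-1| = 0
Tile 5: at (2,2), goal (1,1), distance |2-1|+|2-1| = 2
Sum: 0 + 1 + 0 + 1 + 0 + 0 + 0 + 2 = 4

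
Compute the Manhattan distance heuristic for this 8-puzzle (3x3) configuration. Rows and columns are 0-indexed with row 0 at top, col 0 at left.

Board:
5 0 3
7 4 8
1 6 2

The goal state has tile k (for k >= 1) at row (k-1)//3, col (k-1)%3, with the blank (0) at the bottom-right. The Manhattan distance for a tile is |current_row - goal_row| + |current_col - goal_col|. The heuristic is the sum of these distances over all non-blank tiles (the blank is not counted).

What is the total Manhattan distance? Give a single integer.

Answer: 13

Derivation:
Tile 5: (0,0)->(1,1) = 2
Tile 3: (0,2)->(0,2) = 0
Tile 7: (1,0)->(2,0) = 1
Tile 4: (1,1)->(1,0) = 1
Tile 8: (1,2)->(2,1) = 2
Tile 1: (2,0)->(0,0) = 2
Tile 6: (2,1)->(1,2) = 2
Tile 2: (2,2)->(0,1) = 3
Sum: 2 + 0 + 1 + 1 + 2 + 2 + 2 + 3 = 13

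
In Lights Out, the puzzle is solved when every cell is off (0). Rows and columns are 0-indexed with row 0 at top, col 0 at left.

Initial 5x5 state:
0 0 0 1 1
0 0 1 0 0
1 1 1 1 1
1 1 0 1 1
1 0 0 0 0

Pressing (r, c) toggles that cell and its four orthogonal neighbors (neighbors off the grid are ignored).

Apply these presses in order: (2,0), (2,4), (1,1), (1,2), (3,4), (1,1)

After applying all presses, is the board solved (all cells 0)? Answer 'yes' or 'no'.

After press 1 at (2,0):
0 0 0 1 1
1 0 1 0 0
0 0 1 1 1
0 1 0 1 1
1 0 0 0 0

After press 2 at (2,4):
0 0 0 1 1
1 0 1 0 1
0 0 1 0 0
0 1 0 1 0
1 0 0 0 0

After press 3 at (1,1):
0 1 0 1 1
0 1 0 0 1
0 1 1 0 0
0 1 0 1 0
1 0 0 0 0

After press 4 at (1,2):
0 1 1 1 1
0 0 1 1 1
0 1 0 0 0
0 1 0 1 0
1 0 0 0 0

After press 5 at (3,4):
0 1 1 1 1
0 0 1 1 1
0 1 0 0 1
0 1 0 0 1
1 0 0 0 1

After press 6 at (1,1):
0 0 1 1 1
1 1 0 1 1
0 0 0 0 1
0 1 0 0 1
1 0 0 0 1

Lights still on: 12

Answer: no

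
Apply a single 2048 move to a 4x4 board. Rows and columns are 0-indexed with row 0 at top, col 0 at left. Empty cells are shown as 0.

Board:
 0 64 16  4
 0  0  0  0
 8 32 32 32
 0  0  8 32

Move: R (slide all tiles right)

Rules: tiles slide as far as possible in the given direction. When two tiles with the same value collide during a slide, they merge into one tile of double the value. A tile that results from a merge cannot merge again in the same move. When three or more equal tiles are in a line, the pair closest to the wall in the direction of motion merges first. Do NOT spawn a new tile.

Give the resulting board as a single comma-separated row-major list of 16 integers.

Slide right:
row 0: [0, 64, 16, 4] -> [0, 64, 16, 4]
row 1: [0, 0, 0, 0] -> [0, 0, 0, 0]
row 2: [8, 32, 32, 32] -> [0, 8, 32, 64]
row 3: [0, 0, 8, 32] -> [0, 0, 8, 32]

Answer: 0, 64, 16, 4, 0, 0, 0, 0, 0, 8, 32, 64, 0, 0, 8, 32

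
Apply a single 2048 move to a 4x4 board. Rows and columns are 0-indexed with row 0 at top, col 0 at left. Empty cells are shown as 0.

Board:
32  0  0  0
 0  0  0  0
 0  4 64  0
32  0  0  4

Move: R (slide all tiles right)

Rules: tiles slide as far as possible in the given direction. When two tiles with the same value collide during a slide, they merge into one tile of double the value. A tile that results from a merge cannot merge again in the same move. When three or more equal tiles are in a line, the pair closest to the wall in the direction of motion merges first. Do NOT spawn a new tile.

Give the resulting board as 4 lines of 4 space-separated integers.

Answer:  0  0  0 32
 0  0  0  0
 0  0  4 64
 0  0 32  4

Derivation:
Slide right:
row 0: [32, 0, 0, 0] -> [0, 0, 0, 32]
row 1: [0, 0, 0, 0] -> [0, 0, 0, 0]
row 2: [0, 4, 64, 0] -> [0, 0, 4, 64]
row 3: [32, 0, 0, 4] -> [0, 0, 32, 4]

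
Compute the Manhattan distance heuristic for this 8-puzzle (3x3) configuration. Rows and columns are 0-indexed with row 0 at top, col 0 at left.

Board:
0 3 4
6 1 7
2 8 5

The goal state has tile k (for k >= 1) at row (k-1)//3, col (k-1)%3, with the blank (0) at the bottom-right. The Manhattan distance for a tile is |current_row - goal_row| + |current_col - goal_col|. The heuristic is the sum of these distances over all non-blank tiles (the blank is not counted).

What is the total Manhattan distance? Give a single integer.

Tile 3: at (0,1), goal (0,2), distance |0-0|+|1-2| = 1
Tile 4: at (0,2), goal (1,0), distance |0-1|+|2-0| = 3
Tile 6: at (1,0), goal (1,2), distance |1-1|+|0-2| = 2
Tile 1: at (1,1), goal (0,0), distance |1-0|+|1-0| = 2
Tile 7: at (1,2), goal (2,0), distance |1-2|+|2-0| = 3
Tile 2: at (2,0), goal (0,1), distance |2-0|+|0-1| = 3
Tile 8: at (2,1), goal (2,1), distance |2-2|+|1-1| = 0
Tile 5: at (2,2), goal (1,1), distance |2-1|+|2-1| = 2
Sum: 1 + 3 + 2 + 2 + 3 + 3 + 0 + 2 = 16

Answer: 16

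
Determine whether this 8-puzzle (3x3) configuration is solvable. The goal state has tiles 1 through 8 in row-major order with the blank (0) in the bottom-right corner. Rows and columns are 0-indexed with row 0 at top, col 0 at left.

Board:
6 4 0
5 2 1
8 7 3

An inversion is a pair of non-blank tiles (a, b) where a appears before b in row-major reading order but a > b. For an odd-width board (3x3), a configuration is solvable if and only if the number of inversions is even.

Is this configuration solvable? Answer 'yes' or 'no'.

Answer: no

Derivation:
Inversions (pairs i<j in row-major order where tile[i] > tile[j] > 0): 15
15 is odd, so the puzzle is not solvable.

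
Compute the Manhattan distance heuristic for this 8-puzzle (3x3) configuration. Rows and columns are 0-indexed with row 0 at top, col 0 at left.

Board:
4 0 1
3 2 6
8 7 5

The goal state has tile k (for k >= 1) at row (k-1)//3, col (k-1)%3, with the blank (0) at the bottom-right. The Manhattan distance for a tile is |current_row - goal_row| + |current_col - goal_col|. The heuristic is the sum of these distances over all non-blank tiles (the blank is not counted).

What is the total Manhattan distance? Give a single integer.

Tile 4: at (0,0), goal (1,0), distance |0-1|+|0-0| = 1
Tile 1: at (0,2), goal (0,0), distance |0-0|+|2-0| = 2
Tile 3: at (1,0), goal (0,2), distance |1-0|+|0-2| = 3
Tile 2: at (1,1), goal (0,1), distance |1-0|+|1-1| = 1
Tile 6: at (1,2), goal (1,2), distance |1-1|+|2-2| = 0
Tile 8: at (2,0), goal (2,1), distance |2-2|+|0-1| = 1
Tile 7: at (2,1), goal (2,0), distance |2-2|+|1-0| = 1
Tile 5: at (2,2), goal (1,1), distance |2-1|+|2-1| = 2
Sum: 1 + 2 + 3 + 1 + 0 + 1 + 1 + 2 = 11

Answer: 11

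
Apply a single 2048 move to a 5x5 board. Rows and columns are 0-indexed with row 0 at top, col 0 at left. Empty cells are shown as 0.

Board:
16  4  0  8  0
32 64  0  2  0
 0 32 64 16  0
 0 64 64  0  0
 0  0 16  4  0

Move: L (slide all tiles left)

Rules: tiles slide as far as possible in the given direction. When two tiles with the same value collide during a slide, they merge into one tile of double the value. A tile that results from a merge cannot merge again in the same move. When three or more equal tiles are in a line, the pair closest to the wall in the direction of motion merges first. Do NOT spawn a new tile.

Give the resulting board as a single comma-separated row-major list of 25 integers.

Slide left:
row 0: [16, 4, 0, 8, 0] -> [16, 4, 8, 0, 0]
row 1: [32, 64, 0, 2, 0] -> [32, 64, 2, 0, 0]
row 2: [0, 32, 64, 16, 0] -> [32, 64, 16, 0, 0]
row 3: [0, 64, 64, 0, 0] -> [128, 0, 0, 0, 0]
row 4: [0, 0, 16, 4, 0] -> [16, 4, 0, 0, 0]

Answer: 16, 4, 8, 0, 0, 32, 64, 2, 0, 0, 32, 64, 16, 0, 0, 128, 0, 0, 0, 0, 16, 4, 0, 0, 0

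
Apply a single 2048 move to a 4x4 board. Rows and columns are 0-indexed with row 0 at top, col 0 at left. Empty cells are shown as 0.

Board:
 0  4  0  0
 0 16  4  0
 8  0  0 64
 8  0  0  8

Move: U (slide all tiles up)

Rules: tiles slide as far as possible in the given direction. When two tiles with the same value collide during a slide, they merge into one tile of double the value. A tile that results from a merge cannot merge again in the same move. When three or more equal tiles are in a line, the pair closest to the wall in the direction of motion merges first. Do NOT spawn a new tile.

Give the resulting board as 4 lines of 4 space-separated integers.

Answer: 16  4  4 64
 0 16  0  8
 0  0  0  0
 0  0  0  0

Derivation:
Slide up:
col 0: [0, 0, 8, 8] -> [16, 0, 0, 0]
col 1: [4, 16, 0, 0] -> [4, 16, 0, 0]
col 2: [0, 4, 0, 0] -> [4, 0, 0, 0]
col 3: [0, 0, 64, 8] -> [64, 8, 0, 0]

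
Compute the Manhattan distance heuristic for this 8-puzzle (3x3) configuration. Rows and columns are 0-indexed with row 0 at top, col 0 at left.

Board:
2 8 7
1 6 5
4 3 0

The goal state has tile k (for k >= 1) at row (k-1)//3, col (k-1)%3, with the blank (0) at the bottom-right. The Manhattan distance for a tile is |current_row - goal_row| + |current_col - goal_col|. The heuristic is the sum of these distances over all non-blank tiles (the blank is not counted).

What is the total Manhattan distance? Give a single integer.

Tile 2: at (0,0), goal (0,1), distance |0-0|+|0-1| = 1
Tile 8: at (0,1), goal (2,1), distance |0-2|+|1-1| = 2
Tile 7: at (0,2), goal (2,0), distance |0-2|+|2-0| = 4
Tile 1: at (1,0), goal (0,0), distance |1-0|+|0-0| = 1
Tile 6: at (1,1), goal (1,2), distance |1-1|+|1-2| = 1
Tile 5: at (1,2), goal (1,1), distance |1-1|+|2-1| = 1
Tile 4: at (2,0), goal (1,0), distance |2-1|+|0-0| = 1
Tile 3: at (2,1), goal (0,2), distance |2-0|+|1-2| = 3
Sum: 1 + 2 + 4 + 1 + 1 + 1 + 1 + 3 = 14

Answer: 14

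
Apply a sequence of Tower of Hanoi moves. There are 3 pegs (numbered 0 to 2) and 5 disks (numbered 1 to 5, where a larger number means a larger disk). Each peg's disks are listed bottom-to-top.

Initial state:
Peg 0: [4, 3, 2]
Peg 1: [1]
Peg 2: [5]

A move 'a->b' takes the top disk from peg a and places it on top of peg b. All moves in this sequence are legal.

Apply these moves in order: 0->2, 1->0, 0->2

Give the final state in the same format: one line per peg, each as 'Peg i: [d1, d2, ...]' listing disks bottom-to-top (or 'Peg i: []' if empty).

After move 1 (0->2):
Peg 0: [4, 3]
Peg 1: [1]
Peg 2: [5, 2]

After move 2 (1->0):
Peg 0: [4, 3, 1]
Peg 1: []
Peg 2: [5, 2]

After move 3 (0->2):
Peg 0: [4, 3]
Peg 1: []
Peg 2: [5, 2, 1]

Answer: Peg 0: [4, 3]
Peg 1: []
Peg 2: [5, 2, 1]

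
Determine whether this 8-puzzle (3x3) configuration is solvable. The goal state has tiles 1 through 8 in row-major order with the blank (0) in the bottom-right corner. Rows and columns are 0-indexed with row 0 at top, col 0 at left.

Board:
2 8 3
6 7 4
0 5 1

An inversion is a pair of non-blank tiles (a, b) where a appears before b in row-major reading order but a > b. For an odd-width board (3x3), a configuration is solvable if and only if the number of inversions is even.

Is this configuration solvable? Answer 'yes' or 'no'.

Inversions (pairs i<j in row-major order where tile[i] > tile[j] > 0): 16
16 is even, so the puzzle is solvable.

Answer: yes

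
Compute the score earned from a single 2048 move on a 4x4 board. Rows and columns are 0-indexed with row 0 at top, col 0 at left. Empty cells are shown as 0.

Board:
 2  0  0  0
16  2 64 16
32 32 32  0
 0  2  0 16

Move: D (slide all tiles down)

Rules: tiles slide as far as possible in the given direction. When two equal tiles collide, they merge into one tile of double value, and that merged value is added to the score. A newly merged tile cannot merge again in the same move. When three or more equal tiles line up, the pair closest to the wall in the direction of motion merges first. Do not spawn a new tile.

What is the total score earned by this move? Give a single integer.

Answer: 32

Derivation:
Slide down:
col 0: [2, 16, 32, 0] -> [0, 2, 16, 32]  score +0 (running 0)
col 1: [0, 2, 32, 2] -> [0, 2, 32, 2]  score +0 (running 0)
col 2: [0, 64, 32, 0] -> [0, 0, 64, 32]  score +0 (running 0)
col 3: [0, 16, 0, 16] -> [0, 0, 0, 32]  score +32 (running 32)
Board after move:
 0  0  0  0
 2  2  0  0
16 32 64  0
32  2 32 32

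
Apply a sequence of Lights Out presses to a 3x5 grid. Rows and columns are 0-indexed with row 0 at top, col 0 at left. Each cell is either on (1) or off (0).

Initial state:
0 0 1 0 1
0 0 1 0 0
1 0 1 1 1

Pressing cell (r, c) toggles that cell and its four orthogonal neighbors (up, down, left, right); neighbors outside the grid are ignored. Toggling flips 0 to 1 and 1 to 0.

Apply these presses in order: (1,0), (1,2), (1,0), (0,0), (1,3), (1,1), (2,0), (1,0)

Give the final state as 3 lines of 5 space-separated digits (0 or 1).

After press 1 at (1,0):
1 0 1 0 1
1 1 1 0 0
0 0 1 1 1

After press 2 at (1,2):
1 0 0 0 1
1 0 0 1 0
0 0 0 1 1

After press 3 at (1,0):
0 0 0 0 1
0 1 0 1 0
1 0 0 1 1

After press 4 at (0,0):
1 1 0 0 1
1 1 0 1 0
1 0 0 1 1

After press 5 at (1,3):
1 1 0 1 1
1 1 1 0 1
1 0 0 0 1

After press 6 at (1,1):
1 0 0 1 1
0 0 0 0 1
1 1 0 0 1

After press 7 at (2,0):
1 0 0 1 1
1 0 0 0 1
0 0 0 0 1

After press 8 at (1,0):
0 0 0 1 1
0 1 0 0 1
1 0 0 0 1

Answer: 0 0 0 1 1
0 1 0 0 1
1 0 0 0 1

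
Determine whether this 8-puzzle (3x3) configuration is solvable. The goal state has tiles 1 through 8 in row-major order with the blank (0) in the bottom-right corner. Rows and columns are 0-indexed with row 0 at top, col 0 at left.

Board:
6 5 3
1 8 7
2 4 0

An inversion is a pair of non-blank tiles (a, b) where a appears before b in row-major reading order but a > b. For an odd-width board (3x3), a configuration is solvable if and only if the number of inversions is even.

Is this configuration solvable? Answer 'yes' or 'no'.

Answer: yes

Derivation:
Inversions (pairs i<j in row-major order where tile[i] > tile[j] > 0): 16
16 is even, so the puzzle is solvable.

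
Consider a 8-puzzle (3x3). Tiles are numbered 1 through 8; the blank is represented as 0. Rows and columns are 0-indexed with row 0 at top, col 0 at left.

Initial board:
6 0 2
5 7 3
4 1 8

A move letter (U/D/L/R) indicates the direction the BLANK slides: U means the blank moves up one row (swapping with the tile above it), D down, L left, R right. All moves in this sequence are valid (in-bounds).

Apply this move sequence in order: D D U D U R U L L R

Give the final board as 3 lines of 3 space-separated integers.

After move 1 (D):
6 7 2
5 0 3
4 1 8

After move 2 (D):
6 7 2
5 1 3
4 0 8

After move 3 (U):
6 7 2
5 0 3
4 1 8

After move 4 (D):
6 7 2
5 1 3
4 0 8

After move 5 (U):
6 7 2
5 0 3
4 1 8

After move 6 (R):
6 7 2
5 3 0
4 1 8

After move 7 (U):
6 7 0
5 3 2
4 1 8

After move 8 (L):
6 0 7
5 3 2
4 1 8

After move 9 (L):
0 6 7
5 3 2
4 1 8

After move 10 (R):
6 0 7
5 3 2
4 1 8

Answer: 6 0 7
5 3 2
4 1 8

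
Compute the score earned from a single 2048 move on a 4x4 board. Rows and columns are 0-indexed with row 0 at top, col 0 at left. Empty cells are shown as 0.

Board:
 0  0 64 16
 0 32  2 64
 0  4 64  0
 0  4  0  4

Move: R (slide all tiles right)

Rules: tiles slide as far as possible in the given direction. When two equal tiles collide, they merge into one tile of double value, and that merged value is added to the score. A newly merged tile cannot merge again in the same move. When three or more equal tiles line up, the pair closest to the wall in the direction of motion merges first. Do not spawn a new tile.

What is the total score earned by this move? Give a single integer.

Answer: 8

Derivation:
Slide right:
row 0: [0, 0, 64, 16] -> [0, 0, 64, 16]  score +0 (running 0)
row 1: [0, 32, 2, 64] -> [0, 32, 2, 64]  score +0 (running 0)
row 2: [0, 4, 64, 0] -> [0, 0, 4, 64]  score +0 (running 0)
row 3: [0, 4, 0, 4] -> [0, 0, 0, 8]  score +8 (running 8)
Board after move:
 0  0 64 16
 0 32  2 64
 0  0  4 64
 0  0  0  8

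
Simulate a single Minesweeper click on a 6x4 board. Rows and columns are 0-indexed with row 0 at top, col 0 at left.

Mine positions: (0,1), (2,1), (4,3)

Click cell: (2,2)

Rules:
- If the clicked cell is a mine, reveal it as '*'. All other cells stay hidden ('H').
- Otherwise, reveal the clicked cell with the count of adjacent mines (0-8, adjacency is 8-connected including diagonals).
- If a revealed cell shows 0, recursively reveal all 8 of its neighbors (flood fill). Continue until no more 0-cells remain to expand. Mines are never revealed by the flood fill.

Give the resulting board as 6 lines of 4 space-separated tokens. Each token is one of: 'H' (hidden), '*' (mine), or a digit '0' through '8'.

H H H H
H H H H
H H 1 H
H H H H
H H H H
H H H H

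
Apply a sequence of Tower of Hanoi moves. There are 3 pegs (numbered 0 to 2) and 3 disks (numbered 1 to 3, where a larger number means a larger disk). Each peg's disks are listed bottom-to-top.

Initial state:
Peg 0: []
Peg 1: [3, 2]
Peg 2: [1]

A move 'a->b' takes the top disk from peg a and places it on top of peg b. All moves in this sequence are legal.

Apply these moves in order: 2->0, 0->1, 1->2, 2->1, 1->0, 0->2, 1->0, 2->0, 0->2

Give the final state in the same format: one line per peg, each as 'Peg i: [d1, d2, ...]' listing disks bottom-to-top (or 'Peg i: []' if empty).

Answer: Peg 0: [2]
Peg 1: [3]
Peg 2: [1]

Derivation:
After move 1 (2->0):
Peg 0: [1]
Peg 1: [3, 2]
Peg 2: []

After move 2 (0->1):
Peg 0: []
Peg 1: [3, 2, 1]
Peg 2: []

After move 3 (1->2):
Peg 0: []
Peg 1: [3, 2]
Peg 2: [1]

After move 4 (2->1):
Peg 0: []
Peg 1: [3, 2, 1]
Peg 2: []

After move 5 (1->0):
Peg 0: [1]
Peg 1: [3, 2]
Peg 2: []

After move 6 (0->2):
Peg 0: []
Peg 1: [3, 2]
Peg 2: [1]

After move 7 (1->0):
Peg 0: [2]
Peg 1: [3]
Peg 2: [1]

After move 8 (2->0):
Peg 0: [2, 1]
Peg 1: [3]
Peg 2: []

After move 9 (0->2):
Peg 0: [2]
Peg 1: [3]
Peg 2: [1]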